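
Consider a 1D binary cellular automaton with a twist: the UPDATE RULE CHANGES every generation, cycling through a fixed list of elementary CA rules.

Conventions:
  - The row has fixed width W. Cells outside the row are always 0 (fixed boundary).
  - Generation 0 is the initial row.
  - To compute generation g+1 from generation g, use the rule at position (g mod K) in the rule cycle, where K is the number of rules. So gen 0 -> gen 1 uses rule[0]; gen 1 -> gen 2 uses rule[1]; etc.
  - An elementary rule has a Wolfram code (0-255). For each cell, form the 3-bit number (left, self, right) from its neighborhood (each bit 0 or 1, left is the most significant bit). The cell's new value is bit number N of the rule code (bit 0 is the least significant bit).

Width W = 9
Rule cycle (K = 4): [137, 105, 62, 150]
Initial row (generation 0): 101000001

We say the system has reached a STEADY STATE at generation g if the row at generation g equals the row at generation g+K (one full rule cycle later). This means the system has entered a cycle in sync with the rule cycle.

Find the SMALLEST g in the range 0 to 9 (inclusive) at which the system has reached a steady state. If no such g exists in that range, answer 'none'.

Gen 0: 101000001
Gen 1 (rule 137): 000011100
Gen 2 (rule 105): 111010101
Gen 3 (rule 62): 100111111
Gen 4 (rule 150): 111011110
Gen 5 (rule 137): 110011100
Gen 6 (rule 105): 110010101
Gen 7 (rule 62): 101111111
Gen 8 (rule 150): 100111110
Gen 9 (rule 137): 000111100
Gen 10 (rule 105): 110100101
Gen 11 (rule 62): 101111111
Gen 12 (rule 150): 100111110
Gen 13 (rule 137): 000111100

Answer: 7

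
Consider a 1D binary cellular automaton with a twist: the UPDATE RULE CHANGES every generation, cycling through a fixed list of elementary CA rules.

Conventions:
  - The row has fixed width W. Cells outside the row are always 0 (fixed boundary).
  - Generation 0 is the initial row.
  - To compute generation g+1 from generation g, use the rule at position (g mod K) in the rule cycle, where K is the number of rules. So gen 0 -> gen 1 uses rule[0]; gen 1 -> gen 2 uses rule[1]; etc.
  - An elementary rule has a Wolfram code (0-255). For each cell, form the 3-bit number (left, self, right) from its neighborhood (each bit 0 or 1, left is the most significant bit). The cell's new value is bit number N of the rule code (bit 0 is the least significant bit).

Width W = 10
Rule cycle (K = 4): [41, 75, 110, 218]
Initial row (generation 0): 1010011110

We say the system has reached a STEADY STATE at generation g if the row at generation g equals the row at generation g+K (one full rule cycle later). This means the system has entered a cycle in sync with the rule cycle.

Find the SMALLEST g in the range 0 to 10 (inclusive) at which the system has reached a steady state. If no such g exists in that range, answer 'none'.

Gen 0: 1010011110
Gen 1 (rule 41): 0100010000
Gen 2 (rule 75): 1001100111
Gen 3 (rule 110): 1011101101
Gen 4 (rule 218): 0011101100
Gen 5 (rule 41): 1010011001
Gen 6 (rule 75): 0000111010
Gen 7 (rule 110): 0001101110
Gen 8 (rule 218): 0011101111
Gen 9 (rule 41): 1010011000
Gen 10 (rule 75): 0000111011
Gen 11 (rule 110): 0001101111
Gen 12 (rule 218): 0011101111
Gen 13 (rule 41): 1010011000
Gen 14 (rule 75): 0000111011

Answer: 8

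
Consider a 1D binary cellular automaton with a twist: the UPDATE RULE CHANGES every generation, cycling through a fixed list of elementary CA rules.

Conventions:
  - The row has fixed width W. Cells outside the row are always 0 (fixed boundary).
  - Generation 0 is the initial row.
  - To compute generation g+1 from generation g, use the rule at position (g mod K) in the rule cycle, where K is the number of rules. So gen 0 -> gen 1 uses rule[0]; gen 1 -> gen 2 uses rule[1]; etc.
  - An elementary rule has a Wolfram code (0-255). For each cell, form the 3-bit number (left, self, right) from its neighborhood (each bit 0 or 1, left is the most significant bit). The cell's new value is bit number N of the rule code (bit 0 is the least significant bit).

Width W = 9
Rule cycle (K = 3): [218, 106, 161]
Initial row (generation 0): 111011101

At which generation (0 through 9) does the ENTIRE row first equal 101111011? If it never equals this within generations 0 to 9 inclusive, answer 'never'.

Gen 0: 111011101
Gen 1 (rule 218): 111011100
Gen 2 (rule 106): 101110100
Gen 3 (rule 161): 010101001
Gen 4 (rule 218): 100000110
Gen 5 (rule 106): 000001110
Gen 6 (rule 161): 111100100
Gen 7 (rule 218): 111111010
Gen 8 (rule 106): 100001100
Gen 9 (rule 161): 001100001

Answer: never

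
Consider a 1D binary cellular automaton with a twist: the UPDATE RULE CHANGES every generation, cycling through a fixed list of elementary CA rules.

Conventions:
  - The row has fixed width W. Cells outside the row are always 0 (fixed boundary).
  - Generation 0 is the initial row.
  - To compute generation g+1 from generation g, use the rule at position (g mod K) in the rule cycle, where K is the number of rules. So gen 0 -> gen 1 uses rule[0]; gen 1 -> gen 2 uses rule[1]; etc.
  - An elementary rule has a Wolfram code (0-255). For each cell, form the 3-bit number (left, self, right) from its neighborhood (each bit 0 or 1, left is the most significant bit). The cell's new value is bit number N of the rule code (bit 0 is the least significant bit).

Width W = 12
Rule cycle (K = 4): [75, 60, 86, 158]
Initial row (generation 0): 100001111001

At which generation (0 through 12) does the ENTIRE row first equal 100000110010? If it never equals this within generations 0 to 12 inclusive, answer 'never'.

Answer: 10

Derivation:
Gen 0: 100001111001
Gen 1 (rule 75): 001111001010
Gen 2 (rule 60): 001000101111
Gen 3 (rule 86): 011101100001
Gen 4 (rule 158): 111001010011
Gen 5 (rule 75): 101010000111
Gen 6 (rule 60): 111111000100
Gen 7 (rule 86): 000001101110
Gen 8 (rule 158): 000011001101
Gen 9 (rule 75): 111111011100
Gen 10 (rule 60): 100000110010
Gen 11 (rule 86): 110001011111
Gen 12 (rule 158): 101011011110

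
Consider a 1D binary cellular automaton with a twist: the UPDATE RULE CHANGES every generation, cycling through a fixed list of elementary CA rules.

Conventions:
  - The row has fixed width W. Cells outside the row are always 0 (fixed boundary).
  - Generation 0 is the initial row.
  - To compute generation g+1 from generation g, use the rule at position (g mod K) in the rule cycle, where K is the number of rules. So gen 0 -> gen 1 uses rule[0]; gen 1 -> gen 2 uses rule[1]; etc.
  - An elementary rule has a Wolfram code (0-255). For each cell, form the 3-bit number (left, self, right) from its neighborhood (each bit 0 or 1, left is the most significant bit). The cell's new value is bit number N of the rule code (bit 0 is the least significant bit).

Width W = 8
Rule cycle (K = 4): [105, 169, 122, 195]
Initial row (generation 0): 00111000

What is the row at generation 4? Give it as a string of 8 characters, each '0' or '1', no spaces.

Answer: 00000111

Derivation:
Gen 0: 00111000
Gen 1 (rule 105): 10101011
Gen 2 (rule 169): 01010110
Gen 3 (rule 122): 10101111
Gen 4 (rule 195): 00000111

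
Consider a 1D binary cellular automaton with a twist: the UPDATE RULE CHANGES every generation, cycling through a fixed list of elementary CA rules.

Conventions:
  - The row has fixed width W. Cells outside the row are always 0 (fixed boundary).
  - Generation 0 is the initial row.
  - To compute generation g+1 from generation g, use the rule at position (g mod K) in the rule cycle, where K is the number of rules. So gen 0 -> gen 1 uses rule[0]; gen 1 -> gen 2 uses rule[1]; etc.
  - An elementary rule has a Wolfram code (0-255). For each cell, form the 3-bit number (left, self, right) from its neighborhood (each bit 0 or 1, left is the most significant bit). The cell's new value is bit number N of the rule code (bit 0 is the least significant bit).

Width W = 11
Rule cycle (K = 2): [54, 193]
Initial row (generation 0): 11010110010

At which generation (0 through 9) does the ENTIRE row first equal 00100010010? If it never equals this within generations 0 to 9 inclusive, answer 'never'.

Gen 0: 11010110010
Gen 1 (rule 54): 00111001111
Gen 2 (rule 193): 10011000111
Gen 3 (rule 54): 11100101000
Gen 4 (rule 193): 01100000011
Gen 5 (rule 54): 10010000100
Gen 6 (rule 193): 00000110001
Gen 7 (rule 54): 00001001011
Gen 8 (rule 193): 11100000001
Gen 9 (rule 54): 00010000011

Answer: never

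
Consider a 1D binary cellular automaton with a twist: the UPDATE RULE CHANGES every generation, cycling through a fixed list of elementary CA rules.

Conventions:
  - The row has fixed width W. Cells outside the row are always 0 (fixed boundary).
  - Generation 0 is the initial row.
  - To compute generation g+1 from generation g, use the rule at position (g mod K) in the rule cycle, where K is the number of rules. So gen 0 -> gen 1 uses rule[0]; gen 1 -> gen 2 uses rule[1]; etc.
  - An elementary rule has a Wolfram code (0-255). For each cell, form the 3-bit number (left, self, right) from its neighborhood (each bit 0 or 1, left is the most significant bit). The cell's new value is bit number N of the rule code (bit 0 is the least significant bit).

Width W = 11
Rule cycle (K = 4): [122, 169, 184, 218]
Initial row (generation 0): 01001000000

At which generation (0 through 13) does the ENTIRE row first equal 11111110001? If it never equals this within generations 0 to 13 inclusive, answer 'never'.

Answer: never

Derivation:
Gen 0: 01001000000
Gen 1 (rule 122): 10110100000
Gen 2 (rule 169): 01101001111
Gen 3 (rule 184): 01010101110
Gen 4 (rule 218): 10000001111
Gen 5 (rule 122): 01000011001
Gen 6 (rule 169): 00011010000
Gen 7 (rule 184): 00010101000
Gen 8 (rule 218): 00100000100
Gen 9 (rule 122): 01010001010
Gen 10 (rule 169): 00100100100
Gen 11 (rule 184): 00010010010
Gen 12 (rule 218): 00101101101
Gen 13 (rule 122): 01011111110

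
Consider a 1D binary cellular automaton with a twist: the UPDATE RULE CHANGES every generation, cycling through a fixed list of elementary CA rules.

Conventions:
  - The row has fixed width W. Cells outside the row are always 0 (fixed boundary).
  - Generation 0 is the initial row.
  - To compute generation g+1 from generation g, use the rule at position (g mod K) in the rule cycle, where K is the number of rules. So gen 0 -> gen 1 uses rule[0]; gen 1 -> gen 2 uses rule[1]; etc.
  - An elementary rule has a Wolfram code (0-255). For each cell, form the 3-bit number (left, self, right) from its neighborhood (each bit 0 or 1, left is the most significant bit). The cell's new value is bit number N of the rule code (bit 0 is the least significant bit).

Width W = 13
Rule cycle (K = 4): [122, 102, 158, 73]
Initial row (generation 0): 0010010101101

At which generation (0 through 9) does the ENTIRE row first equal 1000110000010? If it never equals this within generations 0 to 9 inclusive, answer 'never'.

Gen 0: 0010010101101
Gen 1 (rule 122): 0101101011110
Gen 2 (rule 102): 1110111100010
Gen 3 (rule 158): 1100111010111
Gen 4 (rule 73): 1100101000101
Gen 5 (rule 122): 1111010101010
Gen 6 (rule 102): 0001111111110
Gen 7 (rule 158): 0011111111101
Gen 8 (rule 73): 1010000000100
Gen 9 (rule 122): 0101000001010

Answer: never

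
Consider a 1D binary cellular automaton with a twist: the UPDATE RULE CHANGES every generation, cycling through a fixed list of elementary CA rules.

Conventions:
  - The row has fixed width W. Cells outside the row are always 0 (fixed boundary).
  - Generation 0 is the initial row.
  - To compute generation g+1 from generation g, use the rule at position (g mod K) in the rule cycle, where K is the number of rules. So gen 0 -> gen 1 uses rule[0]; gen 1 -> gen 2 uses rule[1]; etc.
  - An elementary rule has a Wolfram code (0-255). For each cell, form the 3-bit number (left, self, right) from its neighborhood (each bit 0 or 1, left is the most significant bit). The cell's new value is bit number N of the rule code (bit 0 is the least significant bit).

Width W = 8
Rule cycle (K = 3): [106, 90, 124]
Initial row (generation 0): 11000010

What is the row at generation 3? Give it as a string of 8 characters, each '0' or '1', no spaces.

Gen 0: 11000010
Gen 1 (rule 106): 11000100
Gen 2 (rule 90): 11101010
Gen 3 (rule 124): 10111111

Answer: 10111111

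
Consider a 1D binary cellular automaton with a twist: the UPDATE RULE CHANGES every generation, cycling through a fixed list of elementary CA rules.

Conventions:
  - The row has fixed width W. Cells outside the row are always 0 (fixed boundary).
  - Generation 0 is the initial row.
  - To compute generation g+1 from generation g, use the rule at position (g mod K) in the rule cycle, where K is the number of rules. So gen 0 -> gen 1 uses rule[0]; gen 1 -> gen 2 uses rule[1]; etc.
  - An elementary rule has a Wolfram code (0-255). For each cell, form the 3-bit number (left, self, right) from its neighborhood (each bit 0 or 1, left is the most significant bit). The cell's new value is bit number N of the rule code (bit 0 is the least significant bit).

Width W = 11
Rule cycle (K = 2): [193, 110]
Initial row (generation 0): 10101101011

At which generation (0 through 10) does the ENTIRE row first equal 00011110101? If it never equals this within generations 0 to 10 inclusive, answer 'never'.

Answer: never

Derivation:
Gen 0: 10101101011
Gen 1 (rule 193): 00000100001
Gen 2 (rule 110): 00001100011
Gen 3 (rule 193): 11100101001
Gen 4 (rule 110): 10101111011
Gen 5 (rule 193): 00000111001
Gen 6 (rule 110): 00001101011
Gen 7 (rule 193): 11100100001
Gen 8 (rule 110): 10101100011
Gen 9 (rule 193): 00000101001
Gen 10 (rule 110): 00001111011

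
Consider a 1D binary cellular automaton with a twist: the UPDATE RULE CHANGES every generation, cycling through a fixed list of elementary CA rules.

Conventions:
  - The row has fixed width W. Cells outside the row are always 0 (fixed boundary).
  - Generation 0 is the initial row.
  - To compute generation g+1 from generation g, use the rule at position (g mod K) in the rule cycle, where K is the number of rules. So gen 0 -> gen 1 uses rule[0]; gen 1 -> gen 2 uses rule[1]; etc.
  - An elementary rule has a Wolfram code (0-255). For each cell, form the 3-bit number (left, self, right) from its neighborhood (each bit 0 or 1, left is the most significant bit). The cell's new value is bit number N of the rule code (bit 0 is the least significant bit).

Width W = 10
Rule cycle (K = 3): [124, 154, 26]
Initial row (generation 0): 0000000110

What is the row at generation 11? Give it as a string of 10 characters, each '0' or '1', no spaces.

Answer: 1110011010

Derivation:
Gen 0: 0000000110
Gen 1 (rule 124): 0000000111
Gen 2 (rule 154): 0000001110
Gen 3 (rule 26): 0000011001
Gen 4 (rule 124): 0000011101
Gen 5 (rule 154): 0000111000
Gen 6 (rule 26): 0001100100
Gen 7 (rule 124): 0001110110
Gen 8 (rule 154): 0011100101
Gen 9 (rule 26): 0110011000
Gen 10 (rule 124): 0111011100
Gen 11 (rule 154): 1110011010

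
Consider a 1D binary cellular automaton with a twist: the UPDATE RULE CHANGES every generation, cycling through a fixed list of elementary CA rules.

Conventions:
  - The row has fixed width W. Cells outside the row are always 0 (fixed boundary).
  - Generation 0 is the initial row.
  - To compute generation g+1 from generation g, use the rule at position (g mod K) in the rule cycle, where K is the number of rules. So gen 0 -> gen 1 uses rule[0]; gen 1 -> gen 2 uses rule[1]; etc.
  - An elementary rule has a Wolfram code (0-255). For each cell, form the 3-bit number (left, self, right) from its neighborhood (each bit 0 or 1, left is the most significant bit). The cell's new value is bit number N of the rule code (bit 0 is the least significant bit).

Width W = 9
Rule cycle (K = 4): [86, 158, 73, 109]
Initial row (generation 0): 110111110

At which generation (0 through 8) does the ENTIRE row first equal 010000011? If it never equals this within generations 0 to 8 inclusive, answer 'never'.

Gen 0: 110111110
Gen 1 (rule 86): 010000011
Gen 2 (rule 158): 111000110
Gen 3 (rule 73): 101010110
Gen 4 (rule 109): 111111110
Gen 5 (rule 86): 000000011
Gen 6 (rule 158): 000000110
Gen 7 (rule 73): 111110110
Gen 8 (rule 109): 100011110

Answer: 1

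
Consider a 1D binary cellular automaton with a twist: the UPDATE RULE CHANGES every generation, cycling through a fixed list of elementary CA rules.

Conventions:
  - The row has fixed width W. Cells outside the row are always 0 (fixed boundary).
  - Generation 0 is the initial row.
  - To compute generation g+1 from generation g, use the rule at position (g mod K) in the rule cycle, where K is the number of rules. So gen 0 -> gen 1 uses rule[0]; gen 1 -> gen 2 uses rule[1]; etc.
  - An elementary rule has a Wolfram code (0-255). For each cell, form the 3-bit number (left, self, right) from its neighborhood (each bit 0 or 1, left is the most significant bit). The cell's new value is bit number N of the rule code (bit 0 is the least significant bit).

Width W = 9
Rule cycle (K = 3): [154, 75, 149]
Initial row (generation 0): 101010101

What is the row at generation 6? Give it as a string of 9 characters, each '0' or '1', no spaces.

Answer: 111110111

Derivation:
Gen 0: 101010101
Gen 1 (rule 154): 000000000
Gen 2 (rule 75): 111111111
Gen 3 (rule 149): 011111110
Gen 4 (rule 154): 111111101
Gen 5 (rule 75): 100000100
Gen 6 (rule 149): 111110111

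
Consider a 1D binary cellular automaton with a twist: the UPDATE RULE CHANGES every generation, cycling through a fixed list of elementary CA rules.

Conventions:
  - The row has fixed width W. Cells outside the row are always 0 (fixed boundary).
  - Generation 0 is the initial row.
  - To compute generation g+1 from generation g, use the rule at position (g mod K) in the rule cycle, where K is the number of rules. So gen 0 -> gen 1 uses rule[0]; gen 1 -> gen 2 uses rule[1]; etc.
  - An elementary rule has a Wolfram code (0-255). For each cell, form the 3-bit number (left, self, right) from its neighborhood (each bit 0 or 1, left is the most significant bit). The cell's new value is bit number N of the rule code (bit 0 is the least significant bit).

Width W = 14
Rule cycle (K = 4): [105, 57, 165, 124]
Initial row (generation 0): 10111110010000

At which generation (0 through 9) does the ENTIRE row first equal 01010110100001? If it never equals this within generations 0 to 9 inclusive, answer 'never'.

Answer: 5

Derivation:
Gen 0: 10111110010000
Gen 1 (rule 105): 01100010000111
Gen 2 (rule 57): 01011001110100
Gen 3 (rule 165): 01100000101101
Gen 4 (rule 124): 01110000111111
Gen 5 (rule 105): 01010110100001
Gen 6 (rule 57): 00101101011100
Gen 7 (rule 165): 10110011101001
Gen 8 (rule 124): 11111010111101
Gen 9 (rule 105): 10001101100110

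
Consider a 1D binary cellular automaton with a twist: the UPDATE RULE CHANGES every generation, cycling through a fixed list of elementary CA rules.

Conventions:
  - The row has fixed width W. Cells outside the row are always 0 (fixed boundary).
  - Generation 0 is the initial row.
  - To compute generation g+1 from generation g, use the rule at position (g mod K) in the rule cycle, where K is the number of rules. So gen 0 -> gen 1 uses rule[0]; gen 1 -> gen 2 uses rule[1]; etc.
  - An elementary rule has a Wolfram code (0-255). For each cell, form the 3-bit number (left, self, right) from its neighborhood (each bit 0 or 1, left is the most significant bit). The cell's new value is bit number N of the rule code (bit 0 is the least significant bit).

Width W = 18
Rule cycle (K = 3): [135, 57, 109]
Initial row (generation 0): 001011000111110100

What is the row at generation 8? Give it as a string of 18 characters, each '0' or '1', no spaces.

Gen 0: 001011000111110100
Gen 1 (rule 135): 111000011011100101
Gen 2 (rule 57): 100111010110010010
Gen 3 (rule 109): 100101111110010010
Gen 4 (rule 135): 101100111100110110
Gen 5 (rule 57): 011010100010101101
Gen 6 (rule 109): 011111101011111111
Gen 7 (rule 135): 101111001001111110
Gen 8 (rule 57): 011000100101000001

Answer: 011000100101000001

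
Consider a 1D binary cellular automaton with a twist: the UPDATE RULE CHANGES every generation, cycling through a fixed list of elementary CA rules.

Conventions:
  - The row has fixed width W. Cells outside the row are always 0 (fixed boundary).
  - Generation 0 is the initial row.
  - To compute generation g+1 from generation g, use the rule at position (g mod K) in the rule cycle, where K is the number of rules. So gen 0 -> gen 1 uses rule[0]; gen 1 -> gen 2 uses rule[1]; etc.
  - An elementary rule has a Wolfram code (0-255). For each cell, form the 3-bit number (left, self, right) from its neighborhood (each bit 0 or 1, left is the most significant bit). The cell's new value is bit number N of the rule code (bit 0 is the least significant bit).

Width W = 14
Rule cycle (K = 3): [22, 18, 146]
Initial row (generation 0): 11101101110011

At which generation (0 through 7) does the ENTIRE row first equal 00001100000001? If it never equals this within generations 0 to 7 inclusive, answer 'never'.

Gen 0: 11101101110011
Gen 1 (rule 22): 00000000001100
Gen 2 (rule 18): 00000000010010
Gen 3 (rule 146): 00000000101101
Gen 4 (rule 22): 00000001100001
Gen 5 (rule 18): 00000010010010
Gen 6 (rule 146): 00000101101101
Gen 7 (rule 22): 00001100000001

Answer: 7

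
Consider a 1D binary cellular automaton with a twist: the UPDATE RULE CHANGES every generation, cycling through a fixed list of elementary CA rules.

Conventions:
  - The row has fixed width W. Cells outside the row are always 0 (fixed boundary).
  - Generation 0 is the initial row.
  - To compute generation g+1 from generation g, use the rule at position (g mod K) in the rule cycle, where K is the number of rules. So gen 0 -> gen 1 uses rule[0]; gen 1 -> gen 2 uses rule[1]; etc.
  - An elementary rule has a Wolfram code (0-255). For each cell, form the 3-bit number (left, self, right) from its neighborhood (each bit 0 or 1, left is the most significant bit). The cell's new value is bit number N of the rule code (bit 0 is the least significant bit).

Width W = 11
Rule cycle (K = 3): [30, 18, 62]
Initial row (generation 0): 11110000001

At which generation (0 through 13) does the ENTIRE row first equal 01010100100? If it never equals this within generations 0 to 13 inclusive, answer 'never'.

Gen 0: 11110000001
Gen 1 (rule 30): 10001000011
Gen 2 (rule 18): 01010100100
Gen 3 (rule 62): 11111111110
Gen 4 (rule 30): 10000000001
Gen 5 (rule 18): 01000000010
Gen 6 (rule 62): 11100000111
Gen 7 (rule 30): 10010001100
Gen 8 (rule 18): 01101010010
Gen 9 (rule 62): 11011111111
Gen 10 (rule 30): 10010000000
Gen 11 (rule 18): 01101000000
Gen 12 (rule 62): 11011100000
Gen 13 (rule 30): 10010010000

Answer: 2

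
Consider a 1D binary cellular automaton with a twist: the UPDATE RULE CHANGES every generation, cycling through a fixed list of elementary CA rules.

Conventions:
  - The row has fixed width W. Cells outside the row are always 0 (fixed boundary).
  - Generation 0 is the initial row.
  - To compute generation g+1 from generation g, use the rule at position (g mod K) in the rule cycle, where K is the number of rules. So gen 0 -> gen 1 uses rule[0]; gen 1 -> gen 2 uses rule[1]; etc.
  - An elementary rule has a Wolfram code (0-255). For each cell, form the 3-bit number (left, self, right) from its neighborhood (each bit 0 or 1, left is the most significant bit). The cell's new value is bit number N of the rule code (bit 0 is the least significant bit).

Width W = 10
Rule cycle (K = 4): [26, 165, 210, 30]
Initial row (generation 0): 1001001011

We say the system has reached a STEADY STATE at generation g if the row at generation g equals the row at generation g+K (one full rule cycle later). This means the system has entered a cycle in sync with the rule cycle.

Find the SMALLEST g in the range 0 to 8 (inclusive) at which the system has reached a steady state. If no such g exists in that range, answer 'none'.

Answer: 7

Derivation:
Gen 0: 1001001011
Gen 1 (rule 26): 0110110010
Gen 2 (rule 165): 0001000010
Gen 3 (rule 210): 0010100101
Gen 4 (rule 30): 0110111101
Gen 5 (rule 26): 1100100000
Gen 6 (rule 165): 0000101111
Gen 7 (rule 210): 0001000111
Gen 8 (rule 30): 0011101100
Gen 9 (rule 26): 0110001010
Gen 10 (rule 165): 0000101110
Gen 11 (rule 210): 0001000111
Gen 12 (rule 30): 0011101100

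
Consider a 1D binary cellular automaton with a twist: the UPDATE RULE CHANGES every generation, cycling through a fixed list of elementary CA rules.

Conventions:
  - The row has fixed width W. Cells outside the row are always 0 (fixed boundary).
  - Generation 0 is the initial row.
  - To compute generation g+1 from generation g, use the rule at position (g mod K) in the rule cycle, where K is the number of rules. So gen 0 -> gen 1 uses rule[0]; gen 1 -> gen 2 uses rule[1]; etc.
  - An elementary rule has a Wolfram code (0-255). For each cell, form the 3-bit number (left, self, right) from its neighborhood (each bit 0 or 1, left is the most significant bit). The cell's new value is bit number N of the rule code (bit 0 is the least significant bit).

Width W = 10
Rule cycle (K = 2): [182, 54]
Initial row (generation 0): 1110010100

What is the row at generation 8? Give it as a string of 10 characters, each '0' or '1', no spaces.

Answer: 0010001100

Derivation:
Gen 0: 1110010100
Gen 1 (rule 182): 0101111110
Gen 2 (rule 54): 1110000001
Gen 3 (rule 182): 0101000011
Gen 4 (rule 54): 1111100100
Gen 5 (rule 182): 0111011110
Gen 6 (rule 54): 1000100001
Gen 7 (rule 182): 1101110011
Gen 8 (rule 54): 0010001100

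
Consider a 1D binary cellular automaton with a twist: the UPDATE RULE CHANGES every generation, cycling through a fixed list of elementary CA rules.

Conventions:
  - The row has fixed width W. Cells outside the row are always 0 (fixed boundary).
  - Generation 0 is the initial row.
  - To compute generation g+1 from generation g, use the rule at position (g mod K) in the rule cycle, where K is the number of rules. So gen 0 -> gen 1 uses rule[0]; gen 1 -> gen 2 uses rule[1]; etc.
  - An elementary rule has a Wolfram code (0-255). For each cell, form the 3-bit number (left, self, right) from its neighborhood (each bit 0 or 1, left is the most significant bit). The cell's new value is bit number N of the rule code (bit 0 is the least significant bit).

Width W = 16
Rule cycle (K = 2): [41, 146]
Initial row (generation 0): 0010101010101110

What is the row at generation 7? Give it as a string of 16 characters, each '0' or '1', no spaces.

Answer: 0011100010001000

Derivation:
Gen 0: 0010101010101110
Gen 1 (rule 41): 1001010101011000
Gen 2 (rule 146): 0110000000000100
Gen 3 (rule 41): 0100111111110001
Gen 4 (rule 146): 1011011111101010
Gen 5 (rule 41): 0110110000010100
Gen 6 (rule 146): 1000001000100010
Gen 7 (rule 41): 0011100010001000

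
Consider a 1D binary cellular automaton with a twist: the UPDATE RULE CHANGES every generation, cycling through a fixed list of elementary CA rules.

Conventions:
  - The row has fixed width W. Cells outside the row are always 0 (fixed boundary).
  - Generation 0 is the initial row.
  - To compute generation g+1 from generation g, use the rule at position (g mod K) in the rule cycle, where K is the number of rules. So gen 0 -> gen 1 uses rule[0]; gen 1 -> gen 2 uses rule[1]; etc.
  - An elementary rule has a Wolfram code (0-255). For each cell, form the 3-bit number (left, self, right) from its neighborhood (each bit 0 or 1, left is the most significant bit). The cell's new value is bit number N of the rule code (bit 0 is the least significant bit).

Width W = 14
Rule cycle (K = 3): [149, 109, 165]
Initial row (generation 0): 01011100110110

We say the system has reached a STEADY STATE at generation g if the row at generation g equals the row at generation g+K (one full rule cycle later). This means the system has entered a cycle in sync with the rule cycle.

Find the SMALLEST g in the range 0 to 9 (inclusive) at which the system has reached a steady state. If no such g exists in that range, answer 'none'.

Answer: none

Derivation:
Gen 0: 01011100110110
Gen 1 (rule 149): 01001010000001
Gen 2 (rule 109): 01001110111101
Gen 3 (rule 165): 01000101011011
Gen 4 (rule 149): 01110101000000
Gen 5 (rule 109): 01011111011111
Gen 6 (rule 165): 01101110101110
Gen 7 (rule 149): 00000100100101
Gen 8 (rule 109): 11110100100111
Gen 9 (rule 165): 01101100100010
Gen 10 (rule 149): 00000010111011
Gen 11 (rule 109): 11111011101111
Gen 12 (rule 165): 01110101010110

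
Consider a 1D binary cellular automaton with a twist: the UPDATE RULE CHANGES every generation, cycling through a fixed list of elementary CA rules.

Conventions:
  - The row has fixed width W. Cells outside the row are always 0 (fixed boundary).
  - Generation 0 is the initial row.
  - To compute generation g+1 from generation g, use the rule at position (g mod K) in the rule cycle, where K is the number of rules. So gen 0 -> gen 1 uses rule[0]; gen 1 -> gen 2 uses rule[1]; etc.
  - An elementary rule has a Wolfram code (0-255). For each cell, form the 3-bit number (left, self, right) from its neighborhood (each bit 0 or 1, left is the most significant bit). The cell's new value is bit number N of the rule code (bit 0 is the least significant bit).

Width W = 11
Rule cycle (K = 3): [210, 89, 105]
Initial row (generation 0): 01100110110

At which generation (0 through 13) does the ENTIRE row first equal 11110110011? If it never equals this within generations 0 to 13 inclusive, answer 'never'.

Gen 0: 01100110110
Gen 1 (rule 210): 10111010011
Gen 2 (rule 89): 00101001011
Gen 3 (rule 105): 10010000111
Gen 4 (rule 210): 01101001011
Gen 5 (rule 89): 01100100011
Gen 6 (rule 105): 01100001011
Gen 7 (rule 210): 10110010001
Gen 8 (rule 89): 00111001100
Gen 9 (rule 105): 10101001101
Gen 10 (rule 210): 00000110100
Gen 11 (rule 89): 11110110011
Gen 12 (rule 105): 10011110011
Gen 13 (rule 210): 01101111101

Answer: 11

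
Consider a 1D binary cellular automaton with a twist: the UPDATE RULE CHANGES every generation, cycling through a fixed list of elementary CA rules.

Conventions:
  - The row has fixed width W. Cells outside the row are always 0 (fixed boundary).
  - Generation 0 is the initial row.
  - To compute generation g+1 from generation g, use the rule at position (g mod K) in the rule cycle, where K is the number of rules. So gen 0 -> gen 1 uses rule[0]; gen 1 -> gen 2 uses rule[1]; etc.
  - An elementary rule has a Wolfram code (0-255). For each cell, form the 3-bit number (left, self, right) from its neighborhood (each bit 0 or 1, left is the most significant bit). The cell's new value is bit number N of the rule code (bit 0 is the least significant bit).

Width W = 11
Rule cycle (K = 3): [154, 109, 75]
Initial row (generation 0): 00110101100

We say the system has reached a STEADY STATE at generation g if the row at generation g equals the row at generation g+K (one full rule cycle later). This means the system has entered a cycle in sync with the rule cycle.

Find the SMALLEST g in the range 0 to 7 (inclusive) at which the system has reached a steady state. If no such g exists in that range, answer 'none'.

Answer: none

Derivation:
Gen 0: 00110101100
Gen 1 (rule 154): 01100001010
Gen 2 (rule 109): 01101101110
Gen 3 (rule 75): 11101101010
Gen 4 (rule 154): 11001000001
Gen 5 (rule 109): 11001011101
Gen 6 (rule 75): 11010010100
Gen 7 (rule 154): 10001100010
Gen 8 (rule 109): 10101101010
Gen 9 (rule 75): 00001100000
Gen 10 (rule 154): 00011010000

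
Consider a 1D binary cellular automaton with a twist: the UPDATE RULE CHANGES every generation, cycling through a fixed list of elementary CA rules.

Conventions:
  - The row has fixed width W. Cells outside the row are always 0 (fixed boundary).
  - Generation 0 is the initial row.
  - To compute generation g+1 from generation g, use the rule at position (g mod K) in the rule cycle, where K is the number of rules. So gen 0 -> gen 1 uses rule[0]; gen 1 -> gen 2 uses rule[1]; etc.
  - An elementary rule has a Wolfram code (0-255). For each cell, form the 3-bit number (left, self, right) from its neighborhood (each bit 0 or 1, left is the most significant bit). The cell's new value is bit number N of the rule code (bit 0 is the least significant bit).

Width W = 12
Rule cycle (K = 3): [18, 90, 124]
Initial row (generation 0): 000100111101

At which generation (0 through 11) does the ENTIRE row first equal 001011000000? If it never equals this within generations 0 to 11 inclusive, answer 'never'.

Answer: 1

Derivation:
Gen 0: 000100111101
Gen 1 (rule 18): 001011000000
Gen 2 (rule 90): 010011100000
Gen 3 (rule 124): 011010110000
Gen 4 (rule 18): 100000001000
Gen 5 (rule 90): 010000010100
Gen 6 (rule 124): 011000011110
Gen 7 (rule 18): 100100100001
Gen 8 (rule 90): 011011010010
Gen 9 (rule 124): 011111111011
Gen 10 (rule 18): 100000000000
Gen 11 (rule 90): 010000000000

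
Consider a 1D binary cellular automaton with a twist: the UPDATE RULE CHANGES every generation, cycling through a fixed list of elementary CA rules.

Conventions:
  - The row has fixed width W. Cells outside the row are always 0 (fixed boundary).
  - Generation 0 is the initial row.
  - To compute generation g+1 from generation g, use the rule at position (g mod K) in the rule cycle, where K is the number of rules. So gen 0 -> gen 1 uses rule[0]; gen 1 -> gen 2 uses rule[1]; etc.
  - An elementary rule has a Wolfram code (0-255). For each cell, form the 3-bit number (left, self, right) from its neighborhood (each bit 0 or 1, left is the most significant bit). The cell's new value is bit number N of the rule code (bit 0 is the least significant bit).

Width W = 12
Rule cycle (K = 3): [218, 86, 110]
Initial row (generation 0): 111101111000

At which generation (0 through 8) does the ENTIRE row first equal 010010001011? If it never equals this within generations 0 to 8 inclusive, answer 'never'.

Answer: never

Derivation:
Gen 0: 111101111000
Gen 1 (rule 218): 111101111100
Gen 2 (rule 86): 000100000110
Gen 3 (rule 110): 001100001110
Gen 4 (rule 218): 011110011111
Gen 5 (rule 86): 100011100001
Gen 6 (rule 110): 100110100011
Gen 7 (rule 218): 011110010111
Gen 8 (rule 86): 100011110001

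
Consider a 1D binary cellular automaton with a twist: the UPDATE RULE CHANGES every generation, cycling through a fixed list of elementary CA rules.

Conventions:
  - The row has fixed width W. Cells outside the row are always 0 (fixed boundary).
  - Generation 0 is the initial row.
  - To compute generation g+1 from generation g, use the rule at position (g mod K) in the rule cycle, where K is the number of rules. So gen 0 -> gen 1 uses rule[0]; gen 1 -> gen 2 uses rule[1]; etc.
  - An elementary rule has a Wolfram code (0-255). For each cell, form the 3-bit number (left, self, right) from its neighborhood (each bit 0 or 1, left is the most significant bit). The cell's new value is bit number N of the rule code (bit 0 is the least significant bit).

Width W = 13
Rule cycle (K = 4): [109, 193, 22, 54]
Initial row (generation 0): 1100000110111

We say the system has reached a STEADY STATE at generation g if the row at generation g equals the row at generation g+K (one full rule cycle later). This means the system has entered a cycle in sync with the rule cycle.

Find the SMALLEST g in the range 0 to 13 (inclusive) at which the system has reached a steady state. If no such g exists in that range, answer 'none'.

Gen 0: 1100000110111
Gen 1 (rule 109): 1101110111101
Gen 2 (rule 193): 0100110011100
Gen 3 (rule 22): 1111001100010
Gen 4 (rule 54): 0000110010111
Gen 5 (rule 109): 1110110011101
Gen 6 (rule 193): 0110010001100
Gen 7 (rule 22): 1001111010010
Gen 8 (rule 54): 1110000111111
Gen 9 (rule 109): 1010110100001
Gen 10 (rule 193): 0000010001100
Gen 11 (rule 22): 0000111010010
Gen 12 (rule 54): 0001000111111
Gen 13 (rule 109): 1101010100001
Gen 14 (rule 193): 0100000001100
Gen 15 (rule 22): 1110000010010
Gen 16 (rule 54): 0001000111111
Gen 17 (rule 109): 1101010100001

Answer: 12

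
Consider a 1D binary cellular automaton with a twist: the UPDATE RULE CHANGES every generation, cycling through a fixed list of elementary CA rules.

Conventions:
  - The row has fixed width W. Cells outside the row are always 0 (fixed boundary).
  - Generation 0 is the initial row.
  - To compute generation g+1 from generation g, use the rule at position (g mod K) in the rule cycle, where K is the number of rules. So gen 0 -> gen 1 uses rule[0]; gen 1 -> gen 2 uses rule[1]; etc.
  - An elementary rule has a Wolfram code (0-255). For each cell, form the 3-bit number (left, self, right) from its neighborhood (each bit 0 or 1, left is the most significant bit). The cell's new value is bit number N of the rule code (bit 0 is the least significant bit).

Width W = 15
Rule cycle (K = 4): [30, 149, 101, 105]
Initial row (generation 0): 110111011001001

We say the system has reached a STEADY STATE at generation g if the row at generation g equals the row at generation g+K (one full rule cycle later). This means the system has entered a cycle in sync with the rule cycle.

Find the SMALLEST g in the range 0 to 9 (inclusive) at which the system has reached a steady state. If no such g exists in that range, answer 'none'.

Answer: none

Derivation:
Gen 0: 110111011001001
Gen 1 (rule 30): 100100010111111
Gen 2 (rule 149): 110111010011110
Gen 3 (rule 101): 011001110000010
Gen 4 (rule 105): 011001010111000
Gen 5 (rule 30): 110111010100100
Gen 6 (rule 149): 000010010110111
Gen 7 (rule 101): 111010011011001
Gen 8 (rule 105): 101100011111000
Gen 9 (rule 30): 101010110000100
Gen 10 (rule 149): 101010001110111
Gen 11 (rule 101): 111110100011001
Gen 12 (rule 105): 100011001011000
Gen 13 (rule 30): 110110111010100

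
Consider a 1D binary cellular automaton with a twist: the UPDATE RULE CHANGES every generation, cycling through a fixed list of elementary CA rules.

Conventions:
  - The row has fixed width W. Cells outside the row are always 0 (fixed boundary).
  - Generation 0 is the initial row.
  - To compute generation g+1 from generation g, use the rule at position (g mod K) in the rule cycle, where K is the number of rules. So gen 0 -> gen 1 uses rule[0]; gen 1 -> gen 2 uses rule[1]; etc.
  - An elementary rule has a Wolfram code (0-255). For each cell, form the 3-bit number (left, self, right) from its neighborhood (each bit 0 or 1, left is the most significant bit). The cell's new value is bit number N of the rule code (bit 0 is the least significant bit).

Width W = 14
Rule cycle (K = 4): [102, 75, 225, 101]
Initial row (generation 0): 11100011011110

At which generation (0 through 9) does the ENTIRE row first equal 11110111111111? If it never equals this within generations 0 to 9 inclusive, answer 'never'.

Gen 0: 11100011011110
Gen 1 (rule 102): 00100101100010
Gen 2 (rule 75): 11001001101100
Gen 3 (rule 225): 01000000110101
Gen 4 (rule 101): 01011110011111
Gen 5 (rule 102): 11100010100001
Gen 6 (rule 75): 10101100001110
Gen 7 (rule 225): 01010101100110
Gen 8 (rule 101): 01111110100010
Gen 9 (rule 102): 10000011100110

Answer: never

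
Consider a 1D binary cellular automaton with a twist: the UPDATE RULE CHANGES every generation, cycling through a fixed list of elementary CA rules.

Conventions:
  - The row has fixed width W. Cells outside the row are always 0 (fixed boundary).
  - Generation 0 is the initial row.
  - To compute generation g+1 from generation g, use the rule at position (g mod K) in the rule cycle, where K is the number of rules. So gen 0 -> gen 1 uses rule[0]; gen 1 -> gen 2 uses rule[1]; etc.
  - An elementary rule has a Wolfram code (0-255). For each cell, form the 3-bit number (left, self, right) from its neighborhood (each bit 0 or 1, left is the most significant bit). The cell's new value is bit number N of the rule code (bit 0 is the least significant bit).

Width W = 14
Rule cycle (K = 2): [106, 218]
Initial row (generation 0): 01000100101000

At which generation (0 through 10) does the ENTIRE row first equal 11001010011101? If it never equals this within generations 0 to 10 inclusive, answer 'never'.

Gen 0: 01000100101000
Gen 1 (rule 106): 10001001010000
Gen 2 (rule 218): 01010110001000
Gen 3 (rule 106): 10101110010000
Gen 4 (rule 218): 00001111101000
Gen 5 (rule 106): 00011000110000
Gen 6 (rule 218): 00111101111000
Gen 7 (rule 106): 01100111001000
Gen 8 (rule 218): 11111111110100
Gen 9 (rule 106): 10000000011000
Gen 10 (rule 218): 01000000111100

Answer: never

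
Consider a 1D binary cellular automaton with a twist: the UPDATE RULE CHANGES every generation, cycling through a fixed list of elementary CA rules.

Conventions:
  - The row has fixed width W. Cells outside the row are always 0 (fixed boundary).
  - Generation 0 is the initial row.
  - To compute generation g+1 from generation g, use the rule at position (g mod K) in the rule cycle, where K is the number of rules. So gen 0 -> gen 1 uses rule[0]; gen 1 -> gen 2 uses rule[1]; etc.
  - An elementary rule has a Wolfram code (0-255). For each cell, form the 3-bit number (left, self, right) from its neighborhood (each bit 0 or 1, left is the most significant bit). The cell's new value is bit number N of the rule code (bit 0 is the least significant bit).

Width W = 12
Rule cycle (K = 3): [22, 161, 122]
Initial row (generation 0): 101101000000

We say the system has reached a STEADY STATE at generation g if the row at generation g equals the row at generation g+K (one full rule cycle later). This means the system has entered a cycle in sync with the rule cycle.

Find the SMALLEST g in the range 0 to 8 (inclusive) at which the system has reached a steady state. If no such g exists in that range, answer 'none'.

Gen 0: 101101000000
Gen 1 (rule 22): 100001100000
Gen 2 (rule 161): 001100001111
Gen 3 (rule 122): 011110011001
Gen 4 (rule 22): 100001100111
Gen 5 (rule 161): 001100000010
Gen 6 (rule 122): 011110000101
Gen 7 (rule 22): 100001001101
Gen 8 (rule 161): 001100000010
Gen 9 (rule 122): 011110000101
Gen 10 (rule 22): 100001001101
Gen 11 (rule 161): 001100000010

Answer: 5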